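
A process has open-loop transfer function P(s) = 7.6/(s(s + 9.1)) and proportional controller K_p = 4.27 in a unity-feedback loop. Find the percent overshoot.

1.54%

The closed-loop denominator s² + 9.1s + 32.45 gives ω_n = √32.45 = 5.697 and ζ = 9.1/(2ω_n) = 0.7987.
%OS = 100·exp(−πζ/√(1−ζ²)) = 100·exp(−π·0.7987/√0.3621) = 1.54%.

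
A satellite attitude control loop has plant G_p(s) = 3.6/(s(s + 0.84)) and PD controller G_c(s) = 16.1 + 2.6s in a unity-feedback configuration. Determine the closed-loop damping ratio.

ζ = 0.67

Forward path: (16.1 + 2.6s)·3.6/(s(s+0.84)). The closed-loop characteristic equation is s² + (0.84 + 3.6·2.6)s + 3.6·16.1 = 0.
That is s² + 10.2s + 57.96 = 0, so ω_n = 7.613 rad/s and ζ = 10.2/(2·7.613) = 0.6699.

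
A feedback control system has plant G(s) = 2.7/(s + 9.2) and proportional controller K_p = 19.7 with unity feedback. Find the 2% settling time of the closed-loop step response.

Closed-loop transfer function: T(s) = K_p·G(s)/(1 + K_p·G(s)) = 53.19/(s + 9.2 + 53.19) = 53.19/(s + 62.39).
Time constant τ = 1/62.39 = 0.01603 s, so the 2% settling time is about 4τ = 0.0641 s.

T_s ≈ 0.0641 s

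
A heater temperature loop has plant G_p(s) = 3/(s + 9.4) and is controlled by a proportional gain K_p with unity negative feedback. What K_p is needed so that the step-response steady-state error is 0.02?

K_p = 154

Steady-state error for a unit step on this type-0 loop is 1/(1 + K_p·G_p(0)).
G_p(0) = 0.3191. Require 1/(1 + K_p·0.3191) = 0.02, so 1 + 0.3191·K_p = 50.
K_p = (50 − 1)/0.3191 = 154.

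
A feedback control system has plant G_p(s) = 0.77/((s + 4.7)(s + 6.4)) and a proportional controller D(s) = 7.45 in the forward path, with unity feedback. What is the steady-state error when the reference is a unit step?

The loop is type 0. Static position error constant K_pos = D(0)·G_p(0) = 7.45·0.0256 = 0.1907.
Steady-state error to a unit step: e_ss = 1/(1+K_pos) = 1/1.191 = 0.84.

0.84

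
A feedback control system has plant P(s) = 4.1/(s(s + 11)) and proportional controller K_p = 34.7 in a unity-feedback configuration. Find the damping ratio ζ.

ζ = 0.461

With unity feedback the closed-loop characteristic equation is s² + 11s + 34.7·4.1 = s² + 11s + 142.3 = 0.
Matching s² + 2ζω_n s + ω_n²: ω_n = √142.3 = 11.93 rad/s and 2ζω_n = 11, so ζ = 11/(2·11.93) = 0.461.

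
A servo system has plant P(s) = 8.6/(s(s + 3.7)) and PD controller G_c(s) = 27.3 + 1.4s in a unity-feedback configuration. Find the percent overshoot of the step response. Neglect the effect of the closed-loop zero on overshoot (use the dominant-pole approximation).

15.2%

Forward path: (27.3 + 1.4s)·8.6/(s(s+3.7)). The closed-loop characteristic equation is s² + (3.7 + 8.6·1.4)s + 8.6·27.3 = 0.
That is s² + 15.74s + 234.8 = 0, so ω_n = 15.32 rad/s and ζ = 15.74/(2·15.32) = 0.5136.
%OS = 100·exp(−πζ/√(1−ζ²)) = 15.2%.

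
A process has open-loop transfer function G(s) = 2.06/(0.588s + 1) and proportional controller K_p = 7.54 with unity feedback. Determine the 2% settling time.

Closed loop: T(s) = K_p·G/(1+K_p·G) = 15.53/(0.588s + 1 + 15.53), with pole at s = −(1 + 15.53)/0.588 = −28.12.
τ = 1/28.12 = 0.03557 s, so 2% settling time ≈ 4τ = 0.142 s.

T_s ≈ 0.142 s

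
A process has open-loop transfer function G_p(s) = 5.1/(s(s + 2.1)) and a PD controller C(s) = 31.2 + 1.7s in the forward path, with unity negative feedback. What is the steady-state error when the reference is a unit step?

The open loop C(s)G_p(s) has a pole at the origin (type 1), so the static position error constant is infinite and e_ss = 1/(1+∞) = 0.

0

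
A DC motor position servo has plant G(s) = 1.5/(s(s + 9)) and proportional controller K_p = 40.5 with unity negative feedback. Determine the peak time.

T_p = 0.494 s

The closed-loop denominator s² + 9s + 60.75 gives ω_n = √60.75 = 7.794 and ζ = 9/(2ω_n) = 0.5774.
Damped frequency ω_d = ω_n√(1−ζ²) = 6.364 rad/s, so peak time T_p = π/ω_d = 0.494 s.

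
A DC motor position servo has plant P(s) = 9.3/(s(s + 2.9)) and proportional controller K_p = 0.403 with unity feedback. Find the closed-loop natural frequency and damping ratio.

ω_n = 1.94 rad/s, ζ = 0.749

1 + K_p·P(s) = 0 gives s² + 2.9s + 3.748 = 0.
So ω_n² = 3.748 ⇒ ω_n = 1.936 rad/s, and ζ = 2.9/(2ω_n) = 0.749.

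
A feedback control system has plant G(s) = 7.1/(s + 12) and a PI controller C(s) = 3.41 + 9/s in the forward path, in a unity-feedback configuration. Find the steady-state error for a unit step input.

0

The open loop C(s)G(s) has a pole at the origin (type 1), so the static position error constant is infinite and e_ss = 1/(1+∞) = 0.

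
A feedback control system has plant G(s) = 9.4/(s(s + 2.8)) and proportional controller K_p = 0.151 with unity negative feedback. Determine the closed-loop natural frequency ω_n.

ω_n = 1.19 rad/s

The closed-loop denominator is s(s+2.8) + 0.151·9.4 = s² + 2.8s + 1.419.
Matching s² + 2ζω_n s + ω_n²: ω_n = √1.419 = 1.191 rad/s and 2ζω_n = 2.8, so ζ = 2.8/(2·1.191) = 1.18.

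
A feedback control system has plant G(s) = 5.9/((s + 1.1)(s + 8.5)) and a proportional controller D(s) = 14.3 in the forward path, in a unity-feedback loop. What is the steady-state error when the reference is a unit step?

The loop is type 0. Static position error constant K_pos = D(0)·G(0) = 14.3·0.631 = 9.024.
Steady-state error to a unit step: e_ss = 1/(1+K_pos) = 1/10.02 = 0.0998.

0.0998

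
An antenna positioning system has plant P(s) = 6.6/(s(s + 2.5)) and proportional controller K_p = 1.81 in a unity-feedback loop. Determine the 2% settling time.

Closed-loop characteristic equation: s² + 2.5s + 11.95 = 0, so ω_n = 3.456 rad/s and ζ = 2.5/(2·3.456) = 0.3617.
2% settling time T_s ≈ 4/(ζω_n) = 4/1.25 = 3.2 s.

T_s ≈ 3.2 s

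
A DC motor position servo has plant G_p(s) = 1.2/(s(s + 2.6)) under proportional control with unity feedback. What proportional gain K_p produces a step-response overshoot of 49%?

From %OS = 100·exp(−πζ/√(1−ζ²)) = 49%, ζ = −ln(0.49)/√(π²+ln²(0.49)) = 0.2214.
Characteristic equation s² + 2.6s + 1.2K_p = 0 gives ζ = 2.6/(2√(1.2K_p)).
Setting ζ = 0.2214: √(1.2K_p) = 2.6/(2·0.2214) = 5.871, so K_p = 34.47/1.2 = 28.7.

K_p = 28.7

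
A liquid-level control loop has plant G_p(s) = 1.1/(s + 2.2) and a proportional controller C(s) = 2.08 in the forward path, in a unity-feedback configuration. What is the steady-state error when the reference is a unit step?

The loop is type 0. Static position error constant K_pos = C(0)·G_p(0) = 2.08·0.5 = 1.04.
Steady-state error to a unit step: e_ss = 1/(1+K_pos) = 1/2.04 = 0.49.

0.49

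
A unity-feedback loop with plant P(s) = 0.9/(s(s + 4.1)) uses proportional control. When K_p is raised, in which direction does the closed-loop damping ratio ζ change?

decrease

ζ = 4.1/(2√(0.9K_p)); increasing K_p raises the denominator, so ζ falls.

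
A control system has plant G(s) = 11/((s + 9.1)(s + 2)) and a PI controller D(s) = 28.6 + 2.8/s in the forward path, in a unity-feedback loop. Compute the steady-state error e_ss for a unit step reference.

The open loop D(s)G(s) has a pole at the origin (type 1), so the static position error constant is infinite and e_ss = 1/(1+∞) = 0.

0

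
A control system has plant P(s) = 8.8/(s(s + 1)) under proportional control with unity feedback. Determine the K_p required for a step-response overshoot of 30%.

From %OS = 100·exp(−πζ/√(1−ζ²)) = 30%, ζ = −ln(0.3)/√(π²+ln²(0.3)) = 0.3579.
Characteristic equation s² + 1s + 8.8K_p = 0 gives ζ = 1/(2√(8.8K_p)).
Setting ζ = 0.3579: √(8.8K_p) = 1/(2·0.3579) = 1.397, so K_p = 1.952/8.8 = 0.222.

K_p = 0.222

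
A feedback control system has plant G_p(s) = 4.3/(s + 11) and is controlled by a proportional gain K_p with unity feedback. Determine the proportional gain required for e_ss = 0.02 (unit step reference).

For a type-0 loop with proportional control, e_ss = 1/(1 + K_p·G_p(0)).
G_p(0) = 0.3909. Require 1/(1 + K_p·0.3909) = 0.02, so 1 + 0.3909·K_p = 50.
K_p = (50 − 1)/0.3909 = 125.

K_p = 125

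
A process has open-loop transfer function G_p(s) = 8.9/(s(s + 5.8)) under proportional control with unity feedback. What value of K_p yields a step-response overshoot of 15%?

K_p = 3.54

From %OS = 100·exp(−πζ/√(1−ζ²)) = 15%, ζ = −ln(0.15)/√(π²+ln²(0.15)) = 0.5169.
Characteristic equation s² + 5.8s + 8.9K_p = 0 gives ζ = 5.8/(2√(8.9K_p)).
Setting ζ = 0.5169: √(8.9K_p) = 5.8/(2·0.5169) = 5.61, so K_p = 31.47/8.9 = 3.54.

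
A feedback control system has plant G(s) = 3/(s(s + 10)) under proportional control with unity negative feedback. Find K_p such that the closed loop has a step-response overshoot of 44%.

From %OS = 100·exp(−πζ/√(1−ζ²)) = 44%, ζ = −ln(0.44)/√(π²+ln²(0.44)) = 0.2528.
Characteristic equation s² + 10s + 3K_p = 0 gives ζ = 10/(2√(3K_p)).
Setting ζ = 0.2528: √(3K_p) = 10/(2·0.2528) = 19.78, so K_p = 391.1/3 = 130.

K_p = 130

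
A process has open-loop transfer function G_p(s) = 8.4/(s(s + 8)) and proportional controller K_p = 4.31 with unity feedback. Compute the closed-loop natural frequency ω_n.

1 + K_p·G_p(s) = 0 gives s² + 8s + 36.2 = 0.
So ω_n² = 36.2 ⇒ ω_n = 6.017 rad/s, and ζ = 8/(2ω_n) = 0.665.

ω_n = 6.02 rad/s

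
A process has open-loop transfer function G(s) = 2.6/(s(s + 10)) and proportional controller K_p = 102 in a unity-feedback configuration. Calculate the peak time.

T_p = 0.203 s

The closed-loop denominator s² + 10s + 265.2 gives ω_n = √265.2 = 16.28 and ζ = 10/(2ω_n) = 0.307.
Damped frequency ω_d = ω_n√(1−ζ²) = 15.5 rad/s, so peak time T_p = π/ω_d = 0.203 s.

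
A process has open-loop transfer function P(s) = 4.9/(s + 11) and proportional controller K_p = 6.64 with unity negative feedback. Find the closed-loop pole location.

s = -43.54

Closed-loop transfer function: T(s) = K_p·P(s)/(1 + K_p·P(s)) = 32.54/(s + 11 + 32.54) = 32.54/(s + 43.54).
The closed-loop pole is at s = −43.54.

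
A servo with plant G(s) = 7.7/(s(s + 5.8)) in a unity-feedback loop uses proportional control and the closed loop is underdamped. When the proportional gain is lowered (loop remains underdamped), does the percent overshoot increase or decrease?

ζ = 5.8/(2√(7.7K_p)) rises as K_p falls; higher damping means less overshoot.

decrease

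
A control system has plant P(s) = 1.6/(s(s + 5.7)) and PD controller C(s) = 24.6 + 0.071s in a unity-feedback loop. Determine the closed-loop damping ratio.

ζ = 0.463

Forward path: (24.6 + 0.071s)·1.6/(s(s+5.7)). The closed-loop characteristic equation is s² + (5.7 + 1.6·0.071)s + 1.6·24.6 = 0.
That is s² + 5.814s + 39.36 = 0, so ω_n = 6.274 rad/s and ζ = 5.814/(2·6.274) = 0.4633.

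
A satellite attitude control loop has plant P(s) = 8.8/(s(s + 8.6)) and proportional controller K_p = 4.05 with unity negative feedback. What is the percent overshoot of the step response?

3.83%

Closed-loop characteristic equation: s² + 8.6s + 35.64 = 0, so ω_n = 5.97 rad/s and ζ = 8.6/(2·5.97) = 0.7203.
%OS = 100·exp(−πζ/√(1−ζ²)) = 100·exp(−π·0.7203/√0.4812) = 3.83%.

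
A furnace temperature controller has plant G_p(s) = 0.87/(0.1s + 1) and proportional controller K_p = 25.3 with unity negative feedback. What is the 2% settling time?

T_s ≈ 0.0174 s

Closed loop: T(s) = K_p·G_p/(1+K_p·G_p) = 22.01/(0.1s + 1 + 22.01), with pole at s = −(1 + 22.01)/0.1 = −230.1.
τ = 1/230.1 = 0.004346 s, so 2% settling time ≈ 4τ = 0.0174 s.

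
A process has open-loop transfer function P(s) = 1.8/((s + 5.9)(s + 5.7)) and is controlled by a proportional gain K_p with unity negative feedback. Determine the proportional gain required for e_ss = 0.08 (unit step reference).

K_p = 215

Steady-state error for a unit step on this type-0 loop is 1/(1 + K_p·P(0)).
P(0) = 0.05352. Require 1/(1 + K_p·0.05352) = 0.08, so 1 + 0.05352·K_p = 12.5.
K_p = (12.5 − 1)/0.05352 = 215.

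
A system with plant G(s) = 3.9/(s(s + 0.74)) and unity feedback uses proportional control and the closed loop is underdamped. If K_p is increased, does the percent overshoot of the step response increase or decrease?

ζ = 0.74/(2√(3.9K_p)) decreases as K_p grows; lower damping means more overshoot.

increase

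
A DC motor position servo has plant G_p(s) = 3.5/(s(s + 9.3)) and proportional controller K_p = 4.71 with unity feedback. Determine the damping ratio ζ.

1 + K_p·G_p(s) = 0 gives s² + 9.3s + 16.48 = 0.
So ω_n² = 16.48 ⇒ ω_n = 4.06 rad/s, and ζ = 9.3/(2ω_n) = 1.15.

ζ = 1.15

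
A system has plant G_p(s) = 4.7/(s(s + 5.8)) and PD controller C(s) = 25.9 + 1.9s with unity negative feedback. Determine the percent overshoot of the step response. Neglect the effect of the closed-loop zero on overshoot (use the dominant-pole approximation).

5.98%

Forward path: (25.9 + 1.9s)·4.7/(s(s+5.8)). The closed-loop characteristic equation is s² + (5.8 + 4.7·1.9)s + 4.7·25.9 = 0.
That is s² + 14.73s + 121.7 = 0, so ω_n = 11.03 rad/s and ζ = 14.73/(2·11.03) = 0.6675.
%OS = 100·exp(−πζ/√(1−ζ²)) = 5.98%.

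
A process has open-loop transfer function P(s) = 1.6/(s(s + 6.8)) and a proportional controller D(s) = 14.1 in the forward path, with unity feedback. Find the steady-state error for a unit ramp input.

The loop has one pole at the origin (type 1). Velocity error constant K_v = lim_{s→0} s·D(s)P(s) = 14.1·1.6/6.8 = 3.318.
Steady-state error to a unit ramp: e_ss = 1/K_v = 0.301.

0.301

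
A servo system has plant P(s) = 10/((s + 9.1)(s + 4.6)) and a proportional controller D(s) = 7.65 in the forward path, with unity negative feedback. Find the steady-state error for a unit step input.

The loop is type 0. Static position error constant K_pos = D(0)·P(0) = 7.65·0.2389 = 1.828.
Steady-state error to a unit step: e_ss = 1/(1+K_pos) = 1/2.828 = 0.354.

0.354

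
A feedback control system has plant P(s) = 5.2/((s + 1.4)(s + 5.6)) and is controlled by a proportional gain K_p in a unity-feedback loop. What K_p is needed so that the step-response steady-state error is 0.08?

Steady-state error for a unit step on this type-0 loop is 1/(1 + K_p·P(0)).
P(0) = 0.6633. Require 1/(1 + K_p·0.6633) = 0.08, so 1 + 0.6633·K_p = 12.5.
K_p = (12.5 − 1)/0.6633 = 17.3.

K_p = 17.3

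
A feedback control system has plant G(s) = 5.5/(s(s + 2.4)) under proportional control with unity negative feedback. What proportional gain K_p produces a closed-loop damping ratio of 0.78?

K_p = 0.43

Closed-loop characteristic equation: s² + 2.4s + K_p·5.5 = 0.
So ω_n = √(5.5K_p) and 2ζω_n = 2.4, giving ζ = 2.4/(2√(5.5K_p)).
Setting ζ = 0.78: √(5.5K_p) = 2.4/(2·0.78) = 1.538, so K_p = 2.367/5.5 = 0.43.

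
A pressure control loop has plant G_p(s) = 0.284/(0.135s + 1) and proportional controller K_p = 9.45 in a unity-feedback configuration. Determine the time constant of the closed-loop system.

τ = 0.0366 s

Closed loop: T(s) = K_p·G_p/(1+K_p·G_p) = 2.684/(0.135s + 1 + 2.684), with pole at s = −(1 + 2.684)/0.135 = −27.29.
Closed-loop time constant τ = 1/27.29 = 0.0366 s.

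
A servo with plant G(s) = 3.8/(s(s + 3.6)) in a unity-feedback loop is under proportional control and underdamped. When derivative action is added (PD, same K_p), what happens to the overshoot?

decrease

With PD the characteristic equation becomes s² + (a + K·K_d)s + K·K_p = 0; the damping term grows, ζ rises, overshoot falls.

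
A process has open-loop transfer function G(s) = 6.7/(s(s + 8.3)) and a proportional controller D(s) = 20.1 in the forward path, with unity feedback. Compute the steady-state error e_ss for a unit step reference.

0

The open loop D(s)G(s) has a pole at the origin (type 1), so the static position error constant is infinite and e_ss = 1/(1+∞) = 0.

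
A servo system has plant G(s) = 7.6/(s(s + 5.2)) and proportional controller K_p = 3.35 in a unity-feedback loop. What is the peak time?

The closed-loop denominator s² + 5.2s + 25.46 gives ω_n = √25.46 = 5.046 and ζ = 5.2/(2ω_n) = 0.5153.
Damped frequency ω_d = ω_n√(1−ζ²) = 4.324 rad/s, so peak time T_p = π/ω_d = 0.726 s.

T_p = 0.726 s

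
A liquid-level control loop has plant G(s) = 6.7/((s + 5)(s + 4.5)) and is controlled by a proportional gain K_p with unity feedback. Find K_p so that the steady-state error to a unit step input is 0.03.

K_p = 109

The loop is type 0, so e_ss(step) = 1/(1 + K_pos) with K_pos = K_p·G(0).
G(0) = 0.2978. Require 1/(1 + K_p·0.2978) = 0.03, so 1 + 0.2978·K_p = 33.33.
K_p = (33.33 − 1)/0.2978 = 109.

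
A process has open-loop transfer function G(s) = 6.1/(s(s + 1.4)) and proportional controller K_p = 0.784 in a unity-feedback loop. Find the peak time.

Closed-loop characteristic equation: s² + 1.4s + 4.782 = 0, so ω_n = 2.187 rad/s and ζ = 1.4/(2·2.187) = 0.3201.
Damped frequency ω_d = ω_n√(1−ζ²) = 2.072 rad/s, so peak time T_p = π/ω_d = 1.52 s.

T_p = 1.52 s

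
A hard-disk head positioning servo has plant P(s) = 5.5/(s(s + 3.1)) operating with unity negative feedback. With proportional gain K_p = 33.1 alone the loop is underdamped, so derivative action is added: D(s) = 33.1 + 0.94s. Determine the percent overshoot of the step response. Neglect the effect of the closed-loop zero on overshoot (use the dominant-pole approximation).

36.4%

Forward path: (33.1 + 0.94s)·5.5/(s(s+3.1)). The closed-loop characteristic equation is s² + (3.1 + 5.5·0.94)s + 5.5·33.1 = 0.
That is s² + 8.27s + 182.1 = 0, so ω_n = 13.49 rad/s and ζ = 8.27/(2·13.49) = 0.3065.
%OS = 100·exp(−πζ/√(1−ζ²)) = 36.4%.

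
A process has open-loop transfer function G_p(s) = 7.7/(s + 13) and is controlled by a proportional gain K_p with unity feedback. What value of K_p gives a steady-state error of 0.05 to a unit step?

For a type-0 loop with proportional control, e_ss = 1/(1 + K_p·G_p(0)).
G_p(0) = 0.5923. Require 1/(1 + K_p·0.5923) = 0.05, so 1 + 0.5923·K_p = 20.
K_p = (20 − 1)/0.5923 = 32.1.

K_p = 32.1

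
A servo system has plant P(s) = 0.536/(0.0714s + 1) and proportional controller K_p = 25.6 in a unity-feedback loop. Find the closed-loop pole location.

Closed loop: T(s) = K_p·P/(1+K_p·P) = 13.72/(0.0714s + 1 + 13.72), with pole at s = −(1 + 13.72)/0.0714 = −206.2.

s = -206.2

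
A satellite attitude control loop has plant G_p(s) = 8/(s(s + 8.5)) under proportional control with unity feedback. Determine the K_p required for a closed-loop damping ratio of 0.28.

Closed-loop characteristic equation: s² + 8.5s + K_p·8 = 0.
So ω_n = √(8K_p) and 2ζω_n = 8.5, giving ζ = 8.5/(2√(8K_p)).
Setting ζ = 0.28: √(8K_p) = 8.5/(2·0.28) = 15.18, so K_p = 230.4/8 = 28.8.

K_p = 28.8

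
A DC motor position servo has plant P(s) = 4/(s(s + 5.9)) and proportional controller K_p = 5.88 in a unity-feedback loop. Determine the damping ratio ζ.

The closed-loop denominator is s(s+5.9) + 5.88·4 = s² + 5.9s + 23.52.
So ω_n² = 23.52 ⇒ ω_n = 4.85 rad/s, and ζ = 5.9/(2ω_n) = 0.608.

ζ = 0.608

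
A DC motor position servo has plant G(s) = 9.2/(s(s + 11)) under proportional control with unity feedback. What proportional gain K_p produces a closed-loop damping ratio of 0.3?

K_p = 36.5

Closed-loop characteristic equation: s² + 11s + K_p·9.2 = 0.
So ω_n = √(9.2K_p) and 2ζω_n = 11, giving ζ = 11/(2√(9.2K_p)).
Setting ζ = 0.3: √(9.2K_p) = 11/(2·0.3) = 18.33, so K_p = 336.1/9.2 = 36.5.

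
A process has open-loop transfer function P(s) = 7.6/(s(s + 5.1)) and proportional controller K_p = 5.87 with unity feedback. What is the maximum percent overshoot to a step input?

The closed-loop denominator s² + 5.1s + 44.61 gives ω_n = √44.61 = 6.679 and ζ = 5.1/(2ω_n) = 0.3818.
%OS = 100·exp(−πζ/√(1−ζ²)) = 100·exp(−π·0.3818/√0.8542) = 27.3%.

27.3%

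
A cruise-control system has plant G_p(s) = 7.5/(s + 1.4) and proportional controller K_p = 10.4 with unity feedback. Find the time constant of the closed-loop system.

Closed-loop transfer function: T(s) = K_p·G_p(s)/(1 + K_p·G_p(s)) = 78/(s + 1.4 + 78) = 78/(s + 79.4).
Time constant τ = 1/79.4 = 0.0126 s.

τ = 0.0126 s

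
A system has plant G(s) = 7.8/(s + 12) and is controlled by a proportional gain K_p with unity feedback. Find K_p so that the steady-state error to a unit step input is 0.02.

K_p = 75.4

Steady-state error for a unit step on this type-0 loop is 1/(1 + K_p·G(0)).
G(0) = 0.65. Require 1/(1 + K_p·0.65) = 0.02, so 1 + 0.65·K_p = 50.
K_p = (50 − 1)/0.65 = 75.4.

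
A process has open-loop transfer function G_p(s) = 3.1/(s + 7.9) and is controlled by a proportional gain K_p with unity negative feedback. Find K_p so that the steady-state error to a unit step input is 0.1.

The loop is type 0, so e_ss(step) = 1/(1 + K_pos) with K_pos = K_p·G_p(0).
G_p(0) = 0.3924. Require 1/(1 + K_p·0.3924) = 0.1, so 1 + 0.3924·K_p = 10.
K_p = (10 − 1)/0.3924 = 22.9.

K_p = 22.9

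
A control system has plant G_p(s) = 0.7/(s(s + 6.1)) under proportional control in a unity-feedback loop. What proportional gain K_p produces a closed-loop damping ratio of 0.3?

Closed-loop characteristic equation: s² + 6.1s + K_p·0.7 = 0.
So ω_n = √(0.7K_p) and 2ζω_n = 6.1, giving ζ = 6.1/(2√(0.7K_p)).
Setting ζ = 0.3: √(0.7K_p) = 6.1/(2·0.3) = 10.17, so K_p = 103.4/0.7 = 148.

K_p = 148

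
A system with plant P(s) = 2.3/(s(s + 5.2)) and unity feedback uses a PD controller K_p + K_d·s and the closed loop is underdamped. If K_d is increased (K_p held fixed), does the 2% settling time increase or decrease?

decrease

Characteristic equation s² + (5.2 + 2.3K_d)s + 2.3K_p = 0: raising K_d increases ζω_n = (5.2+2.3K_d)/2 while the loop stays underdamped, so T_s ≈ 4/(ζω_n) decreases.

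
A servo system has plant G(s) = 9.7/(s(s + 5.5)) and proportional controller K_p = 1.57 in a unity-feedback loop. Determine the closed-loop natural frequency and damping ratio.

ω_n = 3.9 rad/s, ζ = 0.705

1 + K_p·G(s) = 0 gives s² + 5.5s + 15.23 = 0.
Matching s² + 2ζω_n s + ω_n²: ω_n = √15.23 = 3.902 rad/s and 2ζω_n = 5.5, so ζ = 5.5/(2·3.902) = 0.705.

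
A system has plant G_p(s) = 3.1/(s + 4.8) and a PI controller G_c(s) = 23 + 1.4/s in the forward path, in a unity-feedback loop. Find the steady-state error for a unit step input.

The open loop G_c(s)G_p(s) has a pole at the origin (type 1), so the static position error constant is infinite and e_ss = 1/(1+∞) = 0.

0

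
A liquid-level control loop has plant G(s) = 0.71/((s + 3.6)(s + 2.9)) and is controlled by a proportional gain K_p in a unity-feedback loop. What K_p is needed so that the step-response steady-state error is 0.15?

For a type-0 loop with proportional control, e_ss = 1/(1 + K_p·G(0)).
G(0) = 0.06801. Require 1/(1 + K_p·0.06801) = 0.15, so 1 + 0.06801·K_p = 6.667.
K_p = (6.667 − 1)/0.06801 = 83.3.

K_p = 83.3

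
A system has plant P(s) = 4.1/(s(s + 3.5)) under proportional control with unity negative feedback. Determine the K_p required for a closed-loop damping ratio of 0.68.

Closed-loop characteristic equation: s² + 3.5s + K_p·4.1 = 0.
So ω_n = √(4.1K_p) and 2ζω_n = 3.5, giving ζ = 3.5/(2√(4.1K_p)).
Setting ζ = 0.68: √(4.1K_p) = 3.5/(2·0.68) = 2.574, so K_p = 6.623/4.1 = 1.62.

K_p = 1.62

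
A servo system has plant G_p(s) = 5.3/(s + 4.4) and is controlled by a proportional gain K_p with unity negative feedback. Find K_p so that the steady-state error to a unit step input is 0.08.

K_p = 9.55

The loop is type 0, so e_ss(step) = 1/(1 + K_pos) with K_pos = K_p·G_p(0).
G_p(0) = 1.205. Require 1/(1 + K_p·1.205) = 0.08, so 1 + 1.205·K_p = 12.5.
K_p = (12.5 − 1)/1.205 = 9.55.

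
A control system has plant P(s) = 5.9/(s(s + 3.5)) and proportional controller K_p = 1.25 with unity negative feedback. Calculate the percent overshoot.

Closed-loop characteristic equation: s² + 3.5s + 7.375 = 0, so ω_n = 2.716 rad/s and ζ = 3.5/(2·2.716) = 0.6444.
%OS = 100·exp(−πζ/√(1−ζ²)) = 100·exp(−π·0.6444/√0.5847) = 7.08%.

7.08%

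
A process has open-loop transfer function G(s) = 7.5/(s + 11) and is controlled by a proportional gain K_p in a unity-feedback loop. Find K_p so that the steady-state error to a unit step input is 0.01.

K_p = 145

For a type-0 loop with proportional control, e_ss = 1/(1 + K_p·G(0)).
G(0) = 0.6818. Require 1/(1 + K_p·0.6818) = 0.01, so 1 + 0.6818·K_p = 100.
K_p = (100 − 1)/0.6818 = 145.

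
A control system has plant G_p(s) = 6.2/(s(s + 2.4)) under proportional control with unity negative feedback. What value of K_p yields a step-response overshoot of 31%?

From %OS = 100·exp(−πζ/√(1−ζ²)) = 31%, ζ = −ln(0.31)/√(π²+ln²(0.31)) = 0.3493.
Characteristic equation s² + 2.4s + 6.2K_p = 0 gives ζ = 2.4/(2√(6.2K_p)).
Setting ζ = 0.3493: √(6.2K_p) = 2.4/(2·0.3493) = 3.435, so K_p = 11.8/6.2 = 1.9.

K_p = 1.9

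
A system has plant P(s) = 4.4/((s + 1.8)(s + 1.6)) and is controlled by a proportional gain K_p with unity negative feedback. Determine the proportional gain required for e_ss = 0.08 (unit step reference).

The loop is type 0, so e_ss(step) = 1/(1 + K_pos) with K_pos = K_p·P(0).
P(0) = 1.528. Require 1/(1 + K_p·1.528) = 0.08, so 1 + 1.528·K_p = 12.5.
K_p = (12.5 − 1)/1.528 = 7.53.

K_p = 7.53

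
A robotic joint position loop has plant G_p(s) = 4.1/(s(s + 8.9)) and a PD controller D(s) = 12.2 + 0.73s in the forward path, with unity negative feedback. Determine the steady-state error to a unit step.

The open loop D(s)G_p(s) has a pole at the origin (type 1), so the static position error constant is infinite and e_ss = 1/(1+∞) = 0.

0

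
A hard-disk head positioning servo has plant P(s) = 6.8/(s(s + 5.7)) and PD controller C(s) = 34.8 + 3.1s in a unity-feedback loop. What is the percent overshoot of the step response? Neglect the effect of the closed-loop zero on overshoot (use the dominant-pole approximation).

0.387%

Forward path: (34.8 + 3.1s)·6.8/(s(s+5.7)). The closed-loop characteristic equation is s² + (5.7 + 6.8·3.1)s + 6.8·34.8 = 0.
That is s² + 26.78s + 236.6 = 0, so ω_n = 15.38 rad/s and ζ = 26.78/(2·15.38) = 0.8704.
%OS = 100·exp(−πζ/√(1−ζ²)) = 0.387%.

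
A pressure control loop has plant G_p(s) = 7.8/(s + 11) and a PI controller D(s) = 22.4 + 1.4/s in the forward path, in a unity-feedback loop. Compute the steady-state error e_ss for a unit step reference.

0

The open loop D(s)G_p(s) has a pole at the origin (type 1), so the static position error constant is infinite and e_ss = 1/(1+∞) = 0.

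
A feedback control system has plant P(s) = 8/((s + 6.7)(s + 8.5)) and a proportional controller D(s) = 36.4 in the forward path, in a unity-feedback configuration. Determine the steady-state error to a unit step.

0.164

The loop is type 0. Static position error constant K_pos = D(0)·P(0) = 36.4·0.1405 = 5.113.
Steady-state error to a unit step: e_ss = 1/(1+K_pos) = 1/6.113 = 0.164.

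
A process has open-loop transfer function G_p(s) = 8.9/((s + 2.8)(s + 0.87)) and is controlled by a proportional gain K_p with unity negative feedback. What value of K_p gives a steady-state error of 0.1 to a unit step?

K_p = 2.46

Steady-state error for a unit step on this type-0 loop is 1/(1 + K_p·G_p(0)).
G_p(0) = 3.654. Require 1/(1 + K_p·3.654) = 0.1, so 1 + 3.654·K_p = 10.
K_p = (10 − 1)/3.654 = 2.46.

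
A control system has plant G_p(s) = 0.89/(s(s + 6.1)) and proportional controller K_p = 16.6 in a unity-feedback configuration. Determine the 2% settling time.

Closed-loop characteristic equation: s² + 6.1s + 14.77 = 0, so ω_n = 3.844 rad/s and ζ = 6.1/(2·3.844) = 0.7935.
2% settling time T_s ≈ 4/(ζω_n) = 4/3.05 = 1.31 s.

T_s ≈ 1.31 s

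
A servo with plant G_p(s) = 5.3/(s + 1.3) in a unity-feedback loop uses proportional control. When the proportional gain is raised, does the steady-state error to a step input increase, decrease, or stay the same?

decrease

The position error constant K_pos = K_p·G_p(0) grows with K_p, and e_ss = 1/(1+K_pos) falls.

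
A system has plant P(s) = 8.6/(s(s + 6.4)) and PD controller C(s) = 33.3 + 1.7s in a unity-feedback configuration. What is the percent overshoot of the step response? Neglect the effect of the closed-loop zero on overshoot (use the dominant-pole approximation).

8.3%

Forward path: (33.3 + 1.7s)·8.6/(s(s+6.4)). The closed-loop characteristic equation is s² + (6.4 + 8.6·1.7)s + 8.6·33.3 = 0.
That is s² + 21.02s + 286.4 = 0, so ω_n = 16.92 rad/s and ζ = 21.02/(2·16.92) = 0.6211.
%OS = 100·exp(−πζ/√(1−ζ²)) = 8.3%.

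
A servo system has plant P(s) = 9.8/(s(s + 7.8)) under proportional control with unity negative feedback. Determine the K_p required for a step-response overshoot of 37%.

K_p = 17

From %OS = 100·exp(−πζ/√(1−ζ²)) = 37%, ζ = −ln(0.37)/√(π²+ln²(0.37)) = 0.3017.
Characteristic equation s² + 7.8s + 9.8K_p = 0 gives ζ = 7.8/(2√(9.8K_p)).
Setting ζ = 0.3017: √(9.8K_p) = 7.8/(2·0.3017) = 12.93, so K_p = 167.1/9.8 = 17.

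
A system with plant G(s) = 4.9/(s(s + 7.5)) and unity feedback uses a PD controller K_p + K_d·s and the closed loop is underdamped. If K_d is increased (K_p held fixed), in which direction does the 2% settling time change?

decrease

Characteristic equation s² + (7.5 + 4.9K_d)s + 4.9K_p = 0: raising K_d increases ζω_n = (7.5+4.9K_d)/2 while the loop stays underdamped, so T_s ≈ 4/(ζω_n) decreases.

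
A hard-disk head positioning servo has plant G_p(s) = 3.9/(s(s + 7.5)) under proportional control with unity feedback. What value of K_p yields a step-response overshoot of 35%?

From %OS = 100·exp(−πζ/√(1−ζ²)) = 35%, ζ = −ln(0.35)/√(π²+ln²(0.35)) = 0.3169.
Characteristic equation s² + 7.5s + 3.9K_p = 0 gives ζ = 7.5/(2√(3.9K_p)).
Setting ζ = 0.3169: √(3.9K_p) = 7.5/(2·0.3169) = 11.83, so K_p = 140/3.9 = 35.9.

K_p = 35.9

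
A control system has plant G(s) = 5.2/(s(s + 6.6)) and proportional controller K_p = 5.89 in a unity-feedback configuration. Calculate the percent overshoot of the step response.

9.7%

From 1 + K_pG(s) = 0: s² + 6.6s + 30.63 = 0 ⇒ ω_n = 5.534, ζ = 0.5963.
%OS = 100·exp(−πζ/√(1−ζ²)) = 100·exp(−π·0.5963/√0.6444) = 9.7%.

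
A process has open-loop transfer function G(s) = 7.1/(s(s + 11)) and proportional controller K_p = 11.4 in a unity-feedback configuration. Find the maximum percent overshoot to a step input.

8.83%

Closed-loop characteristic equation: s² + 11s + 80.94 = 0, so ω_n = 8.997 rad/s and ζ = 11/(2·8.997) = 0.6113.
%OS = 100·exp(−πζ/√(1−ζ²)) = 100·exp(−π·0.6113/√0.6263) = 8.83%.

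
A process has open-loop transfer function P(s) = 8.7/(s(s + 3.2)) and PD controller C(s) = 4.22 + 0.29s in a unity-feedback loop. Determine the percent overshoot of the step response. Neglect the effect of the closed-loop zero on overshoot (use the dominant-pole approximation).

18.6%

Forward path: (4.22 + 0.29s)·8.7/(s(s+3.2)). The closed-loop characteristic equation is s² + (3.2 + 8.7·0.29)s + 8.7·4.22 = 0.
That is s² + 5.723s + 36.71 = 0, so ω_n = 6.059 rad/s and ζ = 5.723/(2·6.059) = 0.4723.
%OS = 100·exp(−πζ/√(1−ζ²)) = 18.6%.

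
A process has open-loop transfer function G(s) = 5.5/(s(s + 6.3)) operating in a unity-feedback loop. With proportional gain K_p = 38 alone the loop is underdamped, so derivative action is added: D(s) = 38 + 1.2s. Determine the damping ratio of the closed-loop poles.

Forward path: (38 + 1.2s)·5.5/(s(s+6.3)). The closed-loop characteristic equation is s² + (6.3 + 5.5·1.2)s + 5.5·38 = 0.
That is s² + 12.9s + 209 = 0, so ω_n = 14.46 rad/s and ζ = 12.9/(2·14.46) = 0.4462.

ζ = 0.446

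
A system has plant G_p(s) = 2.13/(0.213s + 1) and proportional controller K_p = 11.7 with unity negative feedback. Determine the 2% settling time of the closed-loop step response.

T_s ≈ 0.0329 s

Closed loop: T(s) = K_p·G_p/(1+K_p·G_p) = 24.92/(0.213s + 1 + 24.92), with pole at s = −(1 + 24.92)/0.213 = −121.7.
τ = 1/121.7 = 0.008217 s, so 2% settling time ≈ 4τ = 0.0329 s.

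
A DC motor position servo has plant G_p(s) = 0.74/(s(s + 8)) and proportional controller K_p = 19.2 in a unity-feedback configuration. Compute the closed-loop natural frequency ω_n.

ω_n = 3.77 rad/s

1 + K_p·G_p(s) = 0 gives s² + 8s + 14.21 = 0.
Matching s² + 2ζω_n s + ω_n²: ω_n = √14.21 = 3.769 rad/s and 2ζω_n = 8, so ζ = 8/(2·3.769) = 1.06.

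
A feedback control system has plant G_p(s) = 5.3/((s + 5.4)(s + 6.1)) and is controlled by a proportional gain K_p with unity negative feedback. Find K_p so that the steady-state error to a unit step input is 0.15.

For a type-0 loop with proportional control, e_ss = 1/(1 + K_p·G_p(0)).
G_p(0) = 0.1609. Require 1/(1 + K_p·0.1609) = 0.15, so 1 + 0.1609·K_p = 6.667.
K_p = (6.667 − 1)/0.1609 = 35.2.

K_p = 35.2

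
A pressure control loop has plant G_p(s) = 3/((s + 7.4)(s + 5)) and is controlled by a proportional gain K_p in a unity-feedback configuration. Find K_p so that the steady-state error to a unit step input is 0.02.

K_p = 604

Steady-state error for a unit step on this type-0 loop is 1/(1 + K_p·G_p(0)).
G_p(0) = 0.08108. Require 1/(1 + K_p·0.08108) = 0.02, so 1 + 0.08108·K_p = 50.
K_p = (50 − 1)/0.08108 = 604.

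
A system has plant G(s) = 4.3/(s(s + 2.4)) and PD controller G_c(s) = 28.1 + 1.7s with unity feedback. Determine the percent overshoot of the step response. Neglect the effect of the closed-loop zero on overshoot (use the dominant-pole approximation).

Forward path: (28.1 + 1.7s)·4.3/(s(s+2.4)). The closed-loop characteristic equation is s² + (2.4 + 4.3·1.7)s + 4.3·28.1 = 0.
That is s² + 9.71s + 120.8 = 0, so ω_n = 10.99 rad/s and ζ = 9.71/(2·10.99) = 0.4417.
%OS = 100·exp(−πζ/√(1−ζ²)) = 21.3%.

21.3%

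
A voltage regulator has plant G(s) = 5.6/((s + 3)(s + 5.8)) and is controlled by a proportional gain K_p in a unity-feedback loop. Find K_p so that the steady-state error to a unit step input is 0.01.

K_p = 308

The loop is type 0, so e_ss(step) = 1/(1 + K_pos) with K_pos = K_p·G(0).
G(0) = 0.3218. Require 1/(1 + K_p·0.3218) = 0.01, so 1 + 0.3218·K_p = 100.
K_p = (100 − 1)/0.3218 = 308.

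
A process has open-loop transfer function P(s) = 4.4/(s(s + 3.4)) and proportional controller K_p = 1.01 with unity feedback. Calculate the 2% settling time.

From 1 + K_pP(s) = 0: s² + 3.4s + 4.444 = 0 ⇒ ω_n = 2.108, ζ = 0.8064.
2% settling time T_s ≈ 4/(ζω_n) = 4/1.7 = 2.35 s.

T_s ≈ 2.35 s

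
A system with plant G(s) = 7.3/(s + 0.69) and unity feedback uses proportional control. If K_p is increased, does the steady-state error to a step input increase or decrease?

The position error constant K_pos = K_p·G(0) grows with K_p, and e_ss = 1/(1+K_pos) falls.

decrease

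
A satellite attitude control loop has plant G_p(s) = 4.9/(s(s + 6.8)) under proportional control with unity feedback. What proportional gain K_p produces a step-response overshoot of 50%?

From %OS = 100·exp(−πζ/√(1−ζ²)) = 50%, ζ = −ln(0.5)/√(π²+ln²(0.5)) = 0.2155.
Characteristic equation s² + 6.8s + 4.9K_p = 0 gives ζ = 6.8/(2√(4.9K_p)).
Setting ζ = 0.2155: √(4.9K_p) = 6.8/(2·0.2155) = 15.78, so K_p = 249/4.9 = 50.8.

K_p = 50.8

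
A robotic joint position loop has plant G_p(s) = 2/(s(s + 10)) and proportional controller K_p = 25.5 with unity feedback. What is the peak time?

Closed-loop characteristic equation: s² + 10s + 51 = 0, so ω_n = 7.141 rad/s and ζ = 10/(2·7.141) = 0.7001.
Damped frequency ω_d = ω_n√(1−ζ²) = 5.099 rad/s, so peak time T_p = π/ω_d = 0.616 s.

T_p = 0.616 s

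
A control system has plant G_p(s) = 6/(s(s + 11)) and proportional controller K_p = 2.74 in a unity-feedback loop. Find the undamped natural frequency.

The closed-loop denominator is s(s+11) + 2.74·6 = s² + 11s + 16.44.
Matching s² + 2ζω_n s + ω_n²: ω_n = √16.44 = 4.055 rad/s and 2ζω_n = 11, so ζ = 11/(2·4.055) = 1.36.

ω_n = 4.05 rad/s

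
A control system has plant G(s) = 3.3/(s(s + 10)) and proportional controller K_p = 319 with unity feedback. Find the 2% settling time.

From 1 + K_pG(s) = 0: s² + 10s + 1053 = 0 ⇒ ω_n = 32.45, ζ = 0.1541.
2% settling time T_s ≈ 4/(ζω_n) = 4/5 = 0.8 s.

T_s ≈ 0.8 s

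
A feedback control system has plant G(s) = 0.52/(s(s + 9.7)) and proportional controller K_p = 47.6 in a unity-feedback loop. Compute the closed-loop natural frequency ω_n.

ω_n = 4.98 rad/s

With unity feedback the closed-loop characteristic equation is s² + 9.7s + 47.6·0.52 = s² + 9.7s + 24.75 = 0.
Matching s² + 2ζω_n s + ω_n²: ω_n = √24.75 = 4.975 rad/s and 2ζω_n = 9.7, so ζ = 9.7/(2·4.975) = 0.975.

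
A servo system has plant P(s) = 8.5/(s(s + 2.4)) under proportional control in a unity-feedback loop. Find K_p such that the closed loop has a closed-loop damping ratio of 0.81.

K_p = 0.258

Closed-loop characteristic equation: s² + 2.4s + K_p·8.5 = 0.
So ω_n = √(8.5K_p) and 2ζω_n = 2.4, giving ζ = 2.4/(2√(8.5K_p)).
Setting ζ = 0.81: √(8.5K_p) = 2.4/(2·0.81) = 1.481, so K_p = 2.195/8.5 = 0.258.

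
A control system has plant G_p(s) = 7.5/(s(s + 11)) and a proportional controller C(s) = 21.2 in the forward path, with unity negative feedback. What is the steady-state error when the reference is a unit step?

0

The open loop C(s)G_p(s) has a pole at the origin (type 1), so the static position error constant is infinite and e_ss = 1/(1+∞) = 0.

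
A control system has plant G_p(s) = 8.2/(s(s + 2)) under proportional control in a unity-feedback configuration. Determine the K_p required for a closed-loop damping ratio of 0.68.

K_p = 0.264

Closed-loop characteristic equation: s² + 2s + K_p·8.2 = 0.
So ω_n = √(8.2K_p) and 2ζω_n = 2, giving ζ = 2/(2√(8.2K_p)).
Setting ζ = 0.68: √(8.2K_p) = 2/(2·0.68) = 1.471, so K_p = 2.163/8.2 = 0.264.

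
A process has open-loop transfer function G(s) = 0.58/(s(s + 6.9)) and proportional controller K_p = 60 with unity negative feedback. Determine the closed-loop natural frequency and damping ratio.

The closed-loop denominator is s(s+6.9) + 60·0.58 = s² + 6.9s + 34.8.
So ω_n² = 34.8 ⇒ ω_n = 5.899 rad/s, and ζ = 6.9/(2ω_n) = 0.585.

ω_n = 5.9 rad/s, ζ = 0.585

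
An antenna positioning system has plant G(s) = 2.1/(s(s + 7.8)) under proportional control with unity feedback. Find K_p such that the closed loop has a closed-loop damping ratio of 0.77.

Closed-loop characteristic equation: s² + 7.8s + K_p·2.1 = 0.
So ω_n = √(2.1K_p) and 2ζω_n = 7.8, giving ζ = 7.8/(2√(2.1K_p)).
Setting ζ = 0.77: √(2.1K_p) = 7.8/(2·0.77) = 5.065, so K_p = 25.65/2.1 = 12.2.

K_p = 12.2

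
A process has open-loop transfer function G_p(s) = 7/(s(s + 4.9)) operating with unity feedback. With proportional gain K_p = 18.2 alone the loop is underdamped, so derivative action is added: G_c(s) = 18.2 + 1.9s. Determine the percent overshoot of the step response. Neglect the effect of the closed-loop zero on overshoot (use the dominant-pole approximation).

Forward path: (18.2 + 1.9s)·7/(s(s+4.9)). The closed-loop characteristic equation is s² + (4.9 + 7·1.9)s + 7·18.2 = 0.
That is s² + 18.2s + 127.4 = 0, so ω_n = 11.29 rad/s and ζ = 18.2/(2·11.29) = 0.8062.
%OS = 100·exp(−πζ/√(1−ζ²)) = 1.38%.

1.38%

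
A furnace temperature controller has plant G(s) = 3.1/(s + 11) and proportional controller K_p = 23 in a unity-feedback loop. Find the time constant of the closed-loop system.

τ = 0.0122 s

Closed-loop transfer function: T(s) = K_p·G(s)/(1 + K_p·G(s)) = 71.3/(s + 11 + 71.3) = 71.3/(s + 82.3).
Time constant τ = 1/82.3 = 0.0122 s.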